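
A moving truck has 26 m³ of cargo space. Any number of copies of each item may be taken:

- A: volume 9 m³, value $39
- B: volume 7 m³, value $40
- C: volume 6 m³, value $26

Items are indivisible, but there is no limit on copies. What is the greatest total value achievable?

$132

Best value-per-unit is B at 40/7; filling with it alone gives 3×40 = 120.
Optimal mix: 2×B + 2×C → volume 26, value 132.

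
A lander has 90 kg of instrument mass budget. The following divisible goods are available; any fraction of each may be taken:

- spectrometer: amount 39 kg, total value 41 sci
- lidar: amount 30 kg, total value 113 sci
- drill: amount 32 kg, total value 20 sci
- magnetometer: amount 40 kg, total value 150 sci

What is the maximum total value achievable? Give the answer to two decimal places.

Take in order of value per unit:
- lidar (113/30 per unit): all 30 → value 113, running total 113.00
- magnetometer (150/40 per unit): all 40 → value 150, running total 263.00
- spectrometer (41/39 per unit): 20 of 39 → value 20×41/39 = 21.0256, running total 284.03
Total 284.03.

284.03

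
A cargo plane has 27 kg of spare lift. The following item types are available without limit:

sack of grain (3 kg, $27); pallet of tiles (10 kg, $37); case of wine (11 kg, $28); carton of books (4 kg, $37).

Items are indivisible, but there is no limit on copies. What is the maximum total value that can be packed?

$249

Best value-per-unit is carton of books at 37/4; filling with it alone gives 6×37 = 222.
Optimal mix: 1×sack of grain + 6×carton of books → weight 27, value 249.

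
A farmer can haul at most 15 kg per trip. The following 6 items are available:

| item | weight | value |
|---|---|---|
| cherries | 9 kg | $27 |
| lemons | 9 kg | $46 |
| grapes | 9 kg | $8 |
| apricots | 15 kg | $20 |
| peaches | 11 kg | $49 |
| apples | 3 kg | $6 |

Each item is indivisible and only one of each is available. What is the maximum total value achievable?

$55

This is a 0/1 knapsack; check combinations near the capacity.
- peaches+apples: weight 11+3=14, value 49+6=55
- lemons+apples: weight 9+3=12, value 46+6=52
- peaches: weight 11, value 49
- lemons: weight 9, value 46
Best: $55.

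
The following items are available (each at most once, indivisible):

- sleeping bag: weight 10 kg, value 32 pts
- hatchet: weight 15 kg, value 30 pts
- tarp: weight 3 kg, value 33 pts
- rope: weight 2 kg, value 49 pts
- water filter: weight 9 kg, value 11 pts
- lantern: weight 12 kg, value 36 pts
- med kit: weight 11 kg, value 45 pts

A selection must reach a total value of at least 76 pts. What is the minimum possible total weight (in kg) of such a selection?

5

Subsets with value ≥ 76, sorted by total weight:
- tarp+rope: weight 5, value 82
- sleeping bag+rope: weight 12, value 81
- rope+med kit: weight 13, value 94
Minimum weight: 5 kg.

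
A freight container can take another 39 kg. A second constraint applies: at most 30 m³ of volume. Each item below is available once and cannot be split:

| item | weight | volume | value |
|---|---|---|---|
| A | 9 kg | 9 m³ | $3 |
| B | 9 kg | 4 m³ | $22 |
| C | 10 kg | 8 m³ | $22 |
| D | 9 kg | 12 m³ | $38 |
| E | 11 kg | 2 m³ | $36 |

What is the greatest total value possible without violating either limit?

Feasible sets respecting both limits:
- B+C+D+E: weight 39, volume 26, value 118
- A+B+D+E: weight 38, volume 27, value 99
- B+D+E: weight 29, volume 18, value 96
Best: $118.

$118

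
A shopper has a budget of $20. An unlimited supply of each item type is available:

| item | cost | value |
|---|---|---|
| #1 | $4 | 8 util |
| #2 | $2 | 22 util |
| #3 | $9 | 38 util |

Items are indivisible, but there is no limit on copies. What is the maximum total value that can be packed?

Best value-per-unit is #2 at 22/2, and filling with it alone uses cost 10×2=20. No mix of the others beats 10×22 = 220.

220 util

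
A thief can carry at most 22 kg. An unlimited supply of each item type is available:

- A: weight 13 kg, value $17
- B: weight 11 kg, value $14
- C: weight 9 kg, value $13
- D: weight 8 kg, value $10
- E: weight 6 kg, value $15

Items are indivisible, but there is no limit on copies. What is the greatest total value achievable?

$45

Best value-per-unit is E at 15/6, and filling with it alone uses weight 3×6=18. No mix of the others beats 3×15 = 45.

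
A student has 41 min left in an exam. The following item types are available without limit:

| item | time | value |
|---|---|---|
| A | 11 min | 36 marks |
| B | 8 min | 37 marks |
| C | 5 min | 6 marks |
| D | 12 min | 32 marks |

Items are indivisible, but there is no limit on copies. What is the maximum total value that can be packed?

Best value-per-unit is B at 37/8, and filling with it alone uses time 5×8=40. No mix of the others beats 5×37 = 185.

185 marks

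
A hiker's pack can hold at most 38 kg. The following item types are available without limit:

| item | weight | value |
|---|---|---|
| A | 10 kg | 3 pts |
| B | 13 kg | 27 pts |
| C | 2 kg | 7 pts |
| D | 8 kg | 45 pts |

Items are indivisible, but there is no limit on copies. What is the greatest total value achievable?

201 pts

Best value-per-unit is D at 45/8; filling with it alone gives 4×45 = 180.
Optimal mix: 3×C + 4×D → weight 38, value 201.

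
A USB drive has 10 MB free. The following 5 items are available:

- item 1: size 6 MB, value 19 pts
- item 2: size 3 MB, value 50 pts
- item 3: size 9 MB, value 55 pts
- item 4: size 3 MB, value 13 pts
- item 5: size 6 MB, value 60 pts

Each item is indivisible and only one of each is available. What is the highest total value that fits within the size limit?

Check high-value combinations within 10 MB:
- item 2+item 5: size 3+6=9, value 50+60=110
- item 4+item 5: size 3+6=9, value 13+60=73
- item 1+item 2: size 6+3=9, value 19+50=69
- item 2+item 4: size 3+3=6, value 50+13=63
Best: 110 pts.

110 pts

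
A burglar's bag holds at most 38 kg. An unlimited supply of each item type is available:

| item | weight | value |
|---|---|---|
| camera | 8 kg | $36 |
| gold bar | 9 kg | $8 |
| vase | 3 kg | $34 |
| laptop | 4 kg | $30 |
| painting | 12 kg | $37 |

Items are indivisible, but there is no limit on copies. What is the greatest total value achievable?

Best value-per-unit is vase at 34/3, and filling with it alone uses weight 12×3=36. No mix of the others beats 12×34 = 408.

$408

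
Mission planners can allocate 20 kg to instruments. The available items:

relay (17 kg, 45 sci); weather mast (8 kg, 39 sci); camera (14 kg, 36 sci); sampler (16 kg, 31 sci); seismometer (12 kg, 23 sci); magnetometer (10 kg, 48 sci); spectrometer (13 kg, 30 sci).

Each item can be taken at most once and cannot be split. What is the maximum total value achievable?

Check high-value combinations within 20 kg:
- weather mast+magnetometer: mass 8+10=18, value 39+48=87
- weather mast+seismometer: mass 8+12=20, value 39+23=62
- magnetometer: mass 10, value 48
Best: 87 sci.

87 sci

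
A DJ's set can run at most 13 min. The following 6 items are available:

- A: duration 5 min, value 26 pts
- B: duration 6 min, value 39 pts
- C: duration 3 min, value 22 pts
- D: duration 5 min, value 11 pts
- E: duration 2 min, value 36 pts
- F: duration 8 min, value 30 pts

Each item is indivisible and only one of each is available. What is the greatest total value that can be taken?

Check high-value combinations within 13 min:
- A+B+E: duration 5+6+2=13, value 26+39+36=101
- B+C+E: duration 6+3+2=11, value 39+22+36=97
- C+E+F: duration 3+2+8=13, value 22+36+30=88
- B+D+E: duration 6+5+2=13, value 39+11+36=86
Best: 101 pts.

101 pts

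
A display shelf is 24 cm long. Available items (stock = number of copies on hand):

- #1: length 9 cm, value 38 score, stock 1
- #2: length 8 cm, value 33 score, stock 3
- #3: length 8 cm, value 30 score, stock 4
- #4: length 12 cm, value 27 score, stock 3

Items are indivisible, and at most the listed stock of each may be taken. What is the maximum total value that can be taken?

Best selections within length 24 and stock limits:
- 3×#2: length 24, value 99
- 2×#2 + 1×#3: length 24, value 96
- 1×#2 + 2×#3: length 24, value 93
- 3×#3: length 24, value 90
Best: 99 score.

99 score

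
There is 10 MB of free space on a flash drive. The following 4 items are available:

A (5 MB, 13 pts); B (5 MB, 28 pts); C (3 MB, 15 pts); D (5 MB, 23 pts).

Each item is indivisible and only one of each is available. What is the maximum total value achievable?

51 pts

Check high-value combinations within 10 MB:
- B+D: size 5+5=10, value 28+23=51
- B+C: size 5+3=8, value 28+15=43
- A+B: size 5+5=10, value 13+28=41
Best: 51 pts.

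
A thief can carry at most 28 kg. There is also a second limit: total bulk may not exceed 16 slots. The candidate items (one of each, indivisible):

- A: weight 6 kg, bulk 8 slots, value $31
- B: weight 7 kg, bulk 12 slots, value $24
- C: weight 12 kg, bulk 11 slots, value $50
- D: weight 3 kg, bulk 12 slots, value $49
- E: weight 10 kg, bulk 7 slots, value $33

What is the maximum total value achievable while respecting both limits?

Feasible sets respecting both limits:
- A+E: weight 16, bulk 15, value 64
- C: weight 12, bulk 11, value 50
- D: weight 3, bulk 12, value 49
- E: weight 10, bulk 7, value 33
Best: $64.

$64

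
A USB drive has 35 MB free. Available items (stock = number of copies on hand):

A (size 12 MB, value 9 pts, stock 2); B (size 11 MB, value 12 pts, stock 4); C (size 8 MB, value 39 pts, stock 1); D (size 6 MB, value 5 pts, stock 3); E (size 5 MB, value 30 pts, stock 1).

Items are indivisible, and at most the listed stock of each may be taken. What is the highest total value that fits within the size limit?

Top feasible selections:
- 2×B + 1×C + 1×E: size 35, value 93
- 1×B + 1×C + 1×D + 1×E: size 30, value 86
- 1×C + 3×D + 1×E: size 31, value 84
Best: 93 pts.

93 pts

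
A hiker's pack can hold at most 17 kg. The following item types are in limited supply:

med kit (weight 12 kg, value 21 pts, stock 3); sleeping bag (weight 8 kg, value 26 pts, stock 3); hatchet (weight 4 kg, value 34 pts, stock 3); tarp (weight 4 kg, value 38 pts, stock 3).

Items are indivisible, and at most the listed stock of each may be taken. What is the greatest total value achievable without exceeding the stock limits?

Best selections within weight 17 and stock limits:
- 1×hatchet + 3×tarp: weight 16, value 148
- 2×hatchet + 2×tarp: weight 16, value 144
- 3×hatchet + 1×tarp: weight 16, value 140
- 3×tarp: weight 12, value 114
Best: 148 pts.

148 pts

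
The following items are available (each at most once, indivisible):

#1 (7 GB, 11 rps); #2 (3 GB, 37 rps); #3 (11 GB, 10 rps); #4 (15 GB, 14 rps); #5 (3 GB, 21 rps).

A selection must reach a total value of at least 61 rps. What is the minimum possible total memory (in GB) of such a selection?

13

Subsets with value ≥ 61, sorted by total memory:
- #1+#2+#5: memory 13, value 69
- #2+#3+#5: memory 17, value 68
- #2+#4+#5: memory 21, value 72
- #1+#2+#3+#5: memory 24, value 79
Minimum memory: 13 GB.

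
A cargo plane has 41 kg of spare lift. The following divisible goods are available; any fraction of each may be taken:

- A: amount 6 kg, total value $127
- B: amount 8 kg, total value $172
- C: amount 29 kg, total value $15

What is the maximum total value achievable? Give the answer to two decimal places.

312.97

Take in order of value per unit:
- B (172/8 per unit): all 8 → value 172, running total 172.00
- A (127/6 per unit): all 6 → value 127, running total 299.00
- C (15/29 per unit): 27 of 29 → value 27×15/29 = 13.9655, running total 312.97
Total 312.97.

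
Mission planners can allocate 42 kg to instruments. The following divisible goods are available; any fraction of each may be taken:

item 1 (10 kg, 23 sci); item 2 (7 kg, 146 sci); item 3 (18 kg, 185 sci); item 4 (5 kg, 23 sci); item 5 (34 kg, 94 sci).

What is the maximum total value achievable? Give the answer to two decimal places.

387.18

Take in order of value per unit:
- item 2 (146/7 per unit): all 7 → value 146, running total 146.00
- item 3 (185/18 per unit): all 18 → value 185, running total 331.00
- item 4 (23/5 per unit): all 5 → value 23, running total 354.00
- item 5 (94/34 per unit): 12 of 34 → value 12×94/34 = 33.1765, running total 387.18
Total 387.18.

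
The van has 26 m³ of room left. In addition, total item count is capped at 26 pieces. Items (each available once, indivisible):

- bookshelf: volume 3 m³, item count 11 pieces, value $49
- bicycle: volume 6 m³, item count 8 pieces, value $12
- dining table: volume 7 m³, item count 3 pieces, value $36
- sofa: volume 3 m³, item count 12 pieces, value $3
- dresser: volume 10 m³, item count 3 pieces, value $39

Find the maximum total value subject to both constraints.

$136

Feasible sets respecting both limits:
- bookshelf+bicycle+dining table+dresser: volume 26, item count 25, value 136
- bookshelf+dining table+dresser: volume 20, item count 17, value 124
- bookshelf+bicycle+dresser: volume 19, item count 22, value 100
Best: $136.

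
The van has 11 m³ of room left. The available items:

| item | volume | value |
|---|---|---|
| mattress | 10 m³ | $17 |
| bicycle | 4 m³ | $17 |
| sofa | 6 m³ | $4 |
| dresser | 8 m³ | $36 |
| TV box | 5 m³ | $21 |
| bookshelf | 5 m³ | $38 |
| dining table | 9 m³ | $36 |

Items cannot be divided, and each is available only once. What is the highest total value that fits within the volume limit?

$59

Check high-value combinations within 11 m³:
- TV box+bookshelf: volume 5+5=10, value 21+38=59
- bicycle+bookshelf: volume 4+5=9, value 17+38=55
- sofa+bookshelf: volume 6+5=11, value 4+38=42
- bookshelf: volume 5, value 38
Best: $59.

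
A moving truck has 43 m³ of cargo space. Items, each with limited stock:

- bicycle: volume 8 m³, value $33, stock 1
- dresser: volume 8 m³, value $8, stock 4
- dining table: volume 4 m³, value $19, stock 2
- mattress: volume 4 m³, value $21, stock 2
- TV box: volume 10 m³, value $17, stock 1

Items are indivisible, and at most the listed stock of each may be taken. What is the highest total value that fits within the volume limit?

$138

Best selections within volume 43 and stock limits:
- 1×bicycle + 1×dresser + 2×dining table + 2×mattress + 1×TV box: volume 42, value 138
- 1×bicycle + 2×dining table + 2×mattress + 1×TV box: volume 34, value 130
- 1×bicycle + 2×dresser + 2×dining table + 2×mattress: volume 40, value 129
- 1×bicycle + 1×dresser + 2×dining table + 2×mattress: volume 32, value 121
Best: $138.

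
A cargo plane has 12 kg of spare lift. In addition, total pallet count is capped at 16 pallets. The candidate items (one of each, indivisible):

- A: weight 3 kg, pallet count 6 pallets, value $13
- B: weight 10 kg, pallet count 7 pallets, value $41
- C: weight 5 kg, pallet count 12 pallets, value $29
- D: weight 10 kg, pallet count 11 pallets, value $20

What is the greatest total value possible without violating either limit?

Feasible sets respecting both limits:
- B: weight 10, pallet count 7, value 41
- C: weight 5, pallet count 12, value 29
- D: weight 10, pallet count 11, value 20
Best: $41.

$41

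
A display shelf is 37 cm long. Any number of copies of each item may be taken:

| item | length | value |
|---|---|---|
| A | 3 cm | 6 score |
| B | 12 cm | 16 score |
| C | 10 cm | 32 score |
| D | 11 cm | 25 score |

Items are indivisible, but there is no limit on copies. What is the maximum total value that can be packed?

108 score

Best value-per-unit is C at 32/10; filling with it alone gives 3×32 = 96.
Optimal mix: 2×A + 3×C → length 36, value 108.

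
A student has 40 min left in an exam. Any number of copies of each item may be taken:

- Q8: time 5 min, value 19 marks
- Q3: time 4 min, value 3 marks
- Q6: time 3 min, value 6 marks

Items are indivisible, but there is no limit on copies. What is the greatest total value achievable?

Best value-per-unit is Q8 at 19/5, and filling with it alone uses time 8×5=40. No mix of the others beats 8×19 = 152.

152 marks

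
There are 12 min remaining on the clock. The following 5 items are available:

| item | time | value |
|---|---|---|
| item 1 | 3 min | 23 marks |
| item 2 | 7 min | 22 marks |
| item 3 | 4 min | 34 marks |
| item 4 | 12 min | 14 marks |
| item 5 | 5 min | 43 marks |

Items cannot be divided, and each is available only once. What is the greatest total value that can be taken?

100 marks

Check high-value combinations within 12 min:
- item 1+item 3+item 5: time 3+4+5=12, value 23+34+43=100
- item 3+item 5: time 4+5=9, value 34+43=77
- item 1+item 5: time 3+5=8, value 23+43=66
- item 2+item 5: time 7+5=12, value 22+43=65
Best: 100 marks.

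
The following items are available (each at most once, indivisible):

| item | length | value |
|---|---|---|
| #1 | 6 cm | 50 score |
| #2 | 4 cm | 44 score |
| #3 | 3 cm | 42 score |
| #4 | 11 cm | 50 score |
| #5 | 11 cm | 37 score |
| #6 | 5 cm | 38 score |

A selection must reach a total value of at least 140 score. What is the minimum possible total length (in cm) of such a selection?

Subsets with value ≥ 140, sorted by total length:
- #1+#2+#3+#6: length 18, value 174
- #1+#3+#4: length 20, value 142
- #1+#2+#4: length 21, value 144
Minimum length: 18 cm.

18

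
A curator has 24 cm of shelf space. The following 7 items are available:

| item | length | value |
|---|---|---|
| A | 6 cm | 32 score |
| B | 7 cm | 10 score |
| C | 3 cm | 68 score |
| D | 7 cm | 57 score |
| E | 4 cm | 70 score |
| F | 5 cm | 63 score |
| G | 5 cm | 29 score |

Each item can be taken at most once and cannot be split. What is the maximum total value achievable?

287 score

Check high-value combinations within 24 cm:
- C+D+E+F+G: length 3+7+4+5+5=24, value 68+57+70+63+29=287
- A+C+E+F+G: length 6+3+4+5+5=23, value 32+68+70+63+29=262
- C+D+E+F: length 3+7+4+5=19, value 68+57+70+63=258
Best: 287 score.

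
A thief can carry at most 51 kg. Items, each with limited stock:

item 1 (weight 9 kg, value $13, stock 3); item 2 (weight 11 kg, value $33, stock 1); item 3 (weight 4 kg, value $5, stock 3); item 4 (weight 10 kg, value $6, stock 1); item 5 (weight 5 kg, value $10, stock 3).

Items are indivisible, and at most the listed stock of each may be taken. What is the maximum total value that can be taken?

Best selections within weight 51 and stock limits:
- 2×item 1 + 1×item 2 + 1×item 3 + 3×item 5: weight 48, value 94
- 2×item 1 + 1×item 2 + 3×item 3 + 2×item 5: weight 51, value 94
- 3×item 1 + 1×item 2 + 2×item 5: weight 48, value 92
Best: $94.

$94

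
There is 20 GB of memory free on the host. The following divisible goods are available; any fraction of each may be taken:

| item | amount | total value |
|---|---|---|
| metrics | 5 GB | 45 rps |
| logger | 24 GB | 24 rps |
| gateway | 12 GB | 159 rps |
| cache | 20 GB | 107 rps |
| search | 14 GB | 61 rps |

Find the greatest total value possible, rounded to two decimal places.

220.05

Take in order of value per unit:
- gateway (159/12 per unit): all 12 → value 159, running total 159.00
- metrics (45/5 per unit): all 5 → value 45, running total 204.00
- cache (107/20 per unit): 3 of 20 → value 3×107/20 = 16.0500, running total 220.05
Total 220.05.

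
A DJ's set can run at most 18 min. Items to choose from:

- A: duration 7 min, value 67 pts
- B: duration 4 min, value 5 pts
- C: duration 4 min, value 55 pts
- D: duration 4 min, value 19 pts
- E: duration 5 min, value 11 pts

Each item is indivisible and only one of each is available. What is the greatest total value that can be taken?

141 pts

This is a 0/1 knapsack; check combinations near the capacity.
- A+C+D: duration 7+4+4=15, value 67+55+19=141
- A+C+E: duration 7+4+5=16, value 67+55+11=133
- A+B+C: duration 7+4+4=15, value 67+5+55=127
- A+C: duration 7+4=11, value 67+55=122
- A+D+E: duration 7+4+5=16, value 67+19+11=97
Best: 141 pts.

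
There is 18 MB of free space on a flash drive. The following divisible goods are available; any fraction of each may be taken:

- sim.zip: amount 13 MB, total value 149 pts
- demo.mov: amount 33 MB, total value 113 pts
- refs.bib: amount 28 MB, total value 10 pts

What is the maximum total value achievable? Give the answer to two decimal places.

Take in order of value per unit:
- sim.zip (149/13 per unit): all 13 → value 149, running total 149.00
- demo.mov (113/33 per unit): 5 of 33 → value 5×113/33 = 17.1212, running total 166.12
Total 166.12.

166.12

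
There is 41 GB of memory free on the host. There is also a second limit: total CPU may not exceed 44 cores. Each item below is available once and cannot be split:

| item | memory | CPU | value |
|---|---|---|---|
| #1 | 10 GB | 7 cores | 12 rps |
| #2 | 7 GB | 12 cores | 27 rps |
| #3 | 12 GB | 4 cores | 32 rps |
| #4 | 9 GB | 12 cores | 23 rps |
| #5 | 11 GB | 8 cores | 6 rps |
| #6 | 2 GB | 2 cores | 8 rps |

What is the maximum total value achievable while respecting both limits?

Feasible sets respecting both limits:
- #1+#2+#3+#4+#6: memory 40, CPU 37, value 102
- #2+#3+#4+#5+#6: memory 41, CPU 38, value 96
- #1+#2+#3+#4: memory 38, CPU 35, value 94
- #2+#3+#4+#6: memory 30, CPU 30, value 90
Best: 102 rps.

102 rps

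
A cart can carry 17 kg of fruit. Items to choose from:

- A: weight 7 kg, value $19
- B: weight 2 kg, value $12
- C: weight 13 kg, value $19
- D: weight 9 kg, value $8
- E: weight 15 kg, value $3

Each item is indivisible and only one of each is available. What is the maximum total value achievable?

Check high-value combinations within 17 kg:
- A+B: weight 7+2=9, value 19+12=31
- B+C: weight 2+13=15, value 12+19=31
- A+D: weight 7+9=16, value 19+8=27
- B+D: weight 2+9=11, value 12+8=20
- A: weight 7, value 19
Best: $31.

$31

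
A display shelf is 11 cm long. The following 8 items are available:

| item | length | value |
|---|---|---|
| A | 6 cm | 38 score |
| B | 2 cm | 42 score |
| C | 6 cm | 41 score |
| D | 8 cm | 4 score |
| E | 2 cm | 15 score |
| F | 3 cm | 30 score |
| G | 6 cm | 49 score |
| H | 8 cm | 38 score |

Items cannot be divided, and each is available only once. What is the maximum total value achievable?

121 score

This is a 0/1 knapsack; check combinations near the capacity.
- B+F+G: length 2+3+6=11, value 42+30+49=121
- B+C+F: length 2+6+3=11, value 42+41+30=113
- A+B+F: length 6+2+3=11, value 38+42+30=110
- B+E+G: length 2+2+6=10, value 42+15+49=106
Best: 121 score.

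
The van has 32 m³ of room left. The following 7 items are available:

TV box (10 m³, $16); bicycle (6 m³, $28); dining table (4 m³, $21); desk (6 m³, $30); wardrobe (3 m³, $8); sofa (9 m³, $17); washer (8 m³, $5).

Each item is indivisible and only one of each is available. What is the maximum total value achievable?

This is a 0/1 knapsack; check combinations near the capacity.
- bicycle+dining table+desk+wardrobe+sofa: volume 6+4+6+3+9=28, value 28+21+30+8+17=104
- TV box+bicycle+dining table+desk+wardrobe: volume 10+6+4+6+3=29, value 16+28+21+30+8=103
- bicycle+dining table+desk+sofa: volume 6+4+6+9=25, value 28+21+30+17=96
Best: $104.

$104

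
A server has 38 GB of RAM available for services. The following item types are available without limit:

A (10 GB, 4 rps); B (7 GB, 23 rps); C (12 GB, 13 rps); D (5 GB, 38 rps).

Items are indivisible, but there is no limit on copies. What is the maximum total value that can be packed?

Best value-per-unit is D at 38/5, and filling with it alone uses memory 7×5=35. No mix of the others beats 7×38 = 266.

266 rps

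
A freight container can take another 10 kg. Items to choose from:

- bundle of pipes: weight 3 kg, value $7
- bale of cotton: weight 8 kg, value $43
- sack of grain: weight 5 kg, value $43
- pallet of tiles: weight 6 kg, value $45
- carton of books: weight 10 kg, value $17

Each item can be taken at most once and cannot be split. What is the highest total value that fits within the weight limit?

$52

Check high-value combinations within 10 kg:
- bundle of pipes+pallet of tiles: weight 3+6=9, value 7+45=52
- bundle of pipes+sack of grain: weight 3+5=8, value 7+43=50
- pallet of tiles: weight 6, value 45
Best: $52.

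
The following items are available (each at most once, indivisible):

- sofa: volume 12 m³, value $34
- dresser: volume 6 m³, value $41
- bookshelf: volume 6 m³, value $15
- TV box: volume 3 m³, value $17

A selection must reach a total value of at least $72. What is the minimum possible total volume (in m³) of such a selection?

Subsets with value ≥ 72, sorted by total volume:
- dresser+bookshelf+TV box: volume 15, value 73
- sofa+dresser: volume 18, value 75
- sofa+dresser+TV box: volume 21, value 92
Minimum volume: 15 m³.

15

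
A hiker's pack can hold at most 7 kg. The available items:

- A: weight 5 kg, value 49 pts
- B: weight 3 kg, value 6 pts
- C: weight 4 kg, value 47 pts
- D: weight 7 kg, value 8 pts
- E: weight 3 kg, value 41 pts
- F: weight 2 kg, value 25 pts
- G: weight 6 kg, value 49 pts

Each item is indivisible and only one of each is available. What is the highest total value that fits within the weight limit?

88 pts

Check high-value combinations within 7 kg:
- C+E: weight 4+3=7, value 47+41=88
- A+F: weight 5+2=7, value 49+25=74
- C+F: weight 4+2=6, value 47+25=72
- E+F: weight 3+2=5, value 41+25=66
Best: 88 pts.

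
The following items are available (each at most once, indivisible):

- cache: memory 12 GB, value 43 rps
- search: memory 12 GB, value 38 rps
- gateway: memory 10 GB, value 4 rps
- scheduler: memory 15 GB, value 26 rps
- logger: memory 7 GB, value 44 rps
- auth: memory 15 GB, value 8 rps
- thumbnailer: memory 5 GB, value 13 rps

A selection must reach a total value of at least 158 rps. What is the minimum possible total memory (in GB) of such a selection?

Subsets with value ≥ 158, sorted by total memory:
- cache+search+scheduler+logger+thumbnailer: memory 51, value 164
- cache+search+gateway+scheduler+logger+thumbnailer: memory 61, value 168
Minimum memory: 51 GB.

51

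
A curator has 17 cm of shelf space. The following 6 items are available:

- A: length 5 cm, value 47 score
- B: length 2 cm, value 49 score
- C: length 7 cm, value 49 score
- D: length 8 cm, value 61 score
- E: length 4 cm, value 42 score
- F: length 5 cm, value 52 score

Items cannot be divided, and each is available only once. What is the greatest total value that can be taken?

Check high-value combinations within 17 cm:
- A+B+E+F: length 5+2+4+5=16, value 47+49+42+52=190
- B+D+F: length 2+8+5=15, value 49+61+52=162
- B+C+D: length 2+7+8=17, value 49+49+61=159
- A+B+D: length 5+2+8=15, value 47+49+61=157
Best: 190 score.

190 score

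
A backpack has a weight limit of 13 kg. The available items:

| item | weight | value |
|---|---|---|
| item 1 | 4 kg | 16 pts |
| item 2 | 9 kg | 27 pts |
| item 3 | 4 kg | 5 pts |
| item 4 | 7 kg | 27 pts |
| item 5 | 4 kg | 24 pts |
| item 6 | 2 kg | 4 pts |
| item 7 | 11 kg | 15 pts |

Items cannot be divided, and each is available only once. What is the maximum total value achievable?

This is a 0/1 knapsack; check combinations near the capacity.
- item 4+item 5+item 6: weight 7+4+2=13, value 27+24+4=55
- item 4+item 5: weight 7+4=11, value 27+24=51
- item 2+item 5: weight 9+4=13, value 27+24=51
- item 1+item 4+item 6: weight 4+7+2=13, value 16+27+4=47
- item 1+item 3+item 5: weight 4+4+4=12, value 16+5+24=45
Best: 55 pts.

55 pts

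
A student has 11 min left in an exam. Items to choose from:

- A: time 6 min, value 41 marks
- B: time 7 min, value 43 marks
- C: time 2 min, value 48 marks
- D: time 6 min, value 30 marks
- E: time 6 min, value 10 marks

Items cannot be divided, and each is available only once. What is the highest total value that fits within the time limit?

This is a 0/1 knapsack; check combinations near the capacity.
- B+C: time 7+2=9, value 43+48=91
- A+C: time 6+2=8, value 41+48=89
- C+D: time 2+6=8, value 48+30=78
Best: 91 marks.

91 marks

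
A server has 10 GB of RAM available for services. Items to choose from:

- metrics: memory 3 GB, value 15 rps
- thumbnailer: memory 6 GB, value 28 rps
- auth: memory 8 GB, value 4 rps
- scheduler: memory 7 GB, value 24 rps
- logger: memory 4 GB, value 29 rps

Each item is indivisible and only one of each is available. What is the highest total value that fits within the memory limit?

Check high-value combinations within 10 GB:
- thumbnailer+logger: memory 6+4=10, value 28+29=57
- metrics+logger: memory 3+4=7, value 15+29=44
- metrics+thumbnailer: memory 3+6=9, value 15+28=43
- metrics+scheduler: memory 3+7=10, value 15+24=39
Best: 57 rps.

57 rps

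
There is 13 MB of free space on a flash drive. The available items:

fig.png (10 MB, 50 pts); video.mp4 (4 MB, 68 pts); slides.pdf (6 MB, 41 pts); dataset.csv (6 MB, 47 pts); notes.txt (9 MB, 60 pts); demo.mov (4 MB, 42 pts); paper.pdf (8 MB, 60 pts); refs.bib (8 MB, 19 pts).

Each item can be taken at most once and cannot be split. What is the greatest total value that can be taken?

128 pts

Check high-value combinations within 13 MB:
- video.mp4+paper.pdf: size 4+8=12, value 68+60=128
- video.mp4+notes.txt: size 4+9=13, value 68+60=128
- video.mp4+dataset.csv: size 4+6=10, value 68+47=115
- video.mp4+demo.mov: size 4+4=8, value 68+42=110
Best: 128 pts.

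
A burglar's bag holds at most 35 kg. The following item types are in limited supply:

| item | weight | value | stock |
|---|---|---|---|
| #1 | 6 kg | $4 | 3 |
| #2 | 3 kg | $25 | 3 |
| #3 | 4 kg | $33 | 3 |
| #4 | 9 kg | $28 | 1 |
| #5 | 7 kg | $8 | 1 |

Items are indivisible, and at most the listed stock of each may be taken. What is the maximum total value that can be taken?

$202

Best selections within weight 35 and stock limits:
- 3×#2 + 3×#3 + 1×#4: weight 30, value 202
- 1×#1 + 3×#2 + 3×#3 + 1×#5: weight 34, value 186
- 2×#2 + 3×#3 + 1×#4 + 1×#5: weight 34, value 185
- 3×#2 + 3×#3 + 1×#5: weight 28, value 182
Best: $202.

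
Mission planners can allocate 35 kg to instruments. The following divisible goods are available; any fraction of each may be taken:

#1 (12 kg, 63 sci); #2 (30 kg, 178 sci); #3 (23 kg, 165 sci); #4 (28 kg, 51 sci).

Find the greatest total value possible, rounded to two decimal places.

236.20

Take in order of value per unit:
- #3 (165/23 per unit): all 23 → value 165, running total 165.00
- #2 (178/30 per unit): 12 of 30 → value 12×178/30 = 71.2000, running total 236.20
Total 236.20.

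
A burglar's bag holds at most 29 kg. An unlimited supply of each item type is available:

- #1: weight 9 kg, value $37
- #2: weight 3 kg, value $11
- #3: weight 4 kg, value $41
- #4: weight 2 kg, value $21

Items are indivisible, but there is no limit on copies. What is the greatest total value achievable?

$294

Best value-per-unit is #4 at 21/2, and filling with it alone uses weight 14×2=28. No mix of the others beats 14×21 = 294.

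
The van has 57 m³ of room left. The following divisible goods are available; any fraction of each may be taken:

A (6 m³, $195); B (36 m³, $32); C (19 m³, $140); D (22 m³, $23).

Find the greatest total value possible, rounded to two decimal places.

Take in order of value per unit:
- A (195/6 per unit): all 6 → value 195, running total 195.00
- C (140/19 per unit): all 19 → value 140, running total 335.00
- D (23/22 per unit): all 22 → value 23, running total 358.00
- B (32/36 per unit): 10 of 36 → value 10×32/36 = 8.8889, running total 366.89
Total 366.89.

366.89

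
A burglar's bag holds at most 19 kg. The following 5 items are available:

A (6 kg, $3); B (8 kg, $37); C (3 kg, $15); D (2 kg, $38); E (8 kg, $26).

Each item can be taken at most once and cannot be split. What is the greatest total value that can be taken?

Check high-value combinations within 19 kg:
- B+D+E: weight 8+2+8=18, value 37+38+26=101
- A+B+C+D: weight 6+8+3+2=19, value 3+37+15+38=93
- B+C+D: weight 8+3+2=13, value 37+15+38=90
- A+C+D+E: weight 6+3+2+8=19, value 3+15+38+26=82
Best: $101.

$101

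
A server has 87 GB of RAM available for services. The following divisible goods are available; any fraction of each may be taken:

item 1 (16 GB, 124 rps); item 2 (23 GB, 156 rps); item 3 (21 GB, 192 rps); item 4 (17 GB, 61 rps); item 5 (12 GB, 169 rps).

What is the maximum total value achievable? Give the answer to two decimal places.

Take in order of value per unit:
- item 5 (169/12 per unit): all 12 → value 169, running total 169.00
- item 3 (192/21 per unit): all 21 → value 192, running total 361.00
- item 1 (124/16 per unit): all 16 → value 124, running total 485.00
- item 2 (156/23 per unit): all 23 → value 156, running total 641.00
- item 4 (61/17 per unit): 15 of 17 → value 15×61/17 = 53.8235, running total 694.82
Total 694.82.

694.82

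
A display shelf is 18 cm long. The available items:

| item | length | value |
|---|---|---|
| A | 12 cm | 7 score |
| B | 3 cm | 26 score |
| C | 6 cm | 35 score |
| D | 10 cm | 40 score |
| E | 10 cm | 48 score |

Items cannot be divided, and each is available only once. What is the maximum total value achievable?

83 score

Check high-value combinations within 18 cm:
- C+E: length 6+10=16, value 35+48=83
- C+D: length 6+10=16, value 35+40=75
- B+E: length 3+10=13, value 26+48=74
- B+D: length 3+10=13, value 26+40=66
- B+C: length 3+6=9, value 26+35=61
Best: 83 score.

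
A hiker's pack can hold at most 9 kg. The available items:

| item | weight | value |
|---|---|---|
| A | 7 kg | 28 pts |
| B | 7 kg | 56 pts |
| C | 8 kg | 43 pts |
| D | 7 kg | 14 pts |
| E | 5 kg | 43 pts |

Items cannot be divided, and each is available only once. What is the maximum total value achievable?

This is a 0/1 knapsack; check combinations near the capacity.
- B: weight 7, value 56
- E: weight 5, value 43
- C: weight 8, value 43
Best: 56 pts.

56 pts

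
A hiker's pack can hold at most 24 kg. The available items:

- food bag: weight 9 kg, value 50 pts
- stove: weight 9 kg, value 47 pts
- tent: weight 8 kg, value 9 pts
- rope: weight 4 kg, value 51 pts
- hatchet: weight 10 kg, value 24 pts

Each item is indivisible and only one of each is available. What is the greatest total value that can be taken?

148 pts

This is a 0/1 knapsack; check combinations near the capacity.
- food bag+stove+rope: weight 9+9+4=22, value 50+47+51=148
- food bag+rope+hatchet: weight 9+4+10=23, value 50+51+24=125
- stove+rope+hatchet: weight 9+4+10=23, value 47+51+24=122
Best: 148 pts.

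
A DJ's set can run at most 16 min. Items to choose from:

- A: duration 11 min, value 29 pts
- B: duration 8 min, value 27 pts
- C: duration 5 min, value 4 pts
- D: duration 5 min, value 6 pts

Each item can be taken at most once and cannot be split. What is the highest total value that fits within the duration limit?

Check high-value combinations within 16 min:
- A+D: duration 11+5=16, value 29+6=35
- B+D: duration 8+5=13, value 27+6=33
- A+C: duration 11+5=16, value 29+4=33
- B+C: duration 8+5=13, value 27+4=31
- A: duration 11, value 29
Best: 35 pts.

35 pts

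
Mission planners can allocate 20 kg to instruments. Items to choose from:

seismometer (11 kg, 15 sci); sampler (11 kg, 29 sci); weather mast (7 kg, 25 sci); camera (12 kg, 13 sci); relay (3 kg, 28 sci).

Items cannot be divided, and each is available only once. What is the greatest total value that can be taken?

Check high-value combinations within 20 kg:
- sampler+relay: mass 11+3=14, value 29+28=57
- sampler+weather mast: mass 11+7=18, value 29+25=54
- weather mast+relay: mass 7+3=10, value 25+28=53
Best: 57 sci.

57 sci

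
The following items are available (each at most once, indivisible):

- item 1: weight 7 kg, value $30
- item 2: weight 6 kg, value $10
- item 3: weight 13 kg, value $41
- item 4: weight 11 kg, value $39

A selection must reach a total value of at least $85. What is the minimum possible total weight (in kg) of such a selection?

Subsets with value ≥ 85, sorted by total weight:
- item 2+item 3+item 4: weight 30, value 90
- item 1+item 3+item 4: weight 31, value 110
Minimum weight: 30 kg.

30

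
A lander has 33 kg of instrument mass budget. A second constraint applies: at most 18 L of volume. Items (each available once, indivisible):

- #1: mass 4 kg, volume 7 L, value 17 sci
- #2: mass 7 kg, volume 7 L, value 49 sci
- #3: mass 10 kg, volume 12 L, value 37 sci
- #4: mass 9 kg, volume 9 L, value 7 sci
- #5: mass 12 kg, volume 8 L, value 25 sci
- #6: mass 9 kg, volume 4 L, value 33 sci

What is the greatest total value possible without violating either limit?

99 sci

Feasible sets respecting both limits:
- #1+#2+#6: mass 20, volume 18, value 99
- #2+#6: mass 16, volume 11, value 82
- #2+#5: mass 19, volume 15, value 74
Best: 99 sci.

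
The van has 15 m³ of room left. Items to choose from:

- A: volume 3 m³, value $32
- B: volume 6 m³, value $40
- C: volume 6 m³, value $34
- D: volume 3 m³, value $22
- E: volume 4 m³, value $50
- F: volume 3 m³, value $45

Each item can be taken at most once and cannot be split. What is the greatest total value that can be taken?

Check high-value combinations within 15 m³:
- A+D+E+F: volume 3+3+4+3=13, value 32+22+50+45=149
- A+B+D+F: volume 3+6+3+3=15, value 32+40+22+45=139
- B+E+F: volume 6+4+3=13, value 40+50+45=135
Best: $149.

$149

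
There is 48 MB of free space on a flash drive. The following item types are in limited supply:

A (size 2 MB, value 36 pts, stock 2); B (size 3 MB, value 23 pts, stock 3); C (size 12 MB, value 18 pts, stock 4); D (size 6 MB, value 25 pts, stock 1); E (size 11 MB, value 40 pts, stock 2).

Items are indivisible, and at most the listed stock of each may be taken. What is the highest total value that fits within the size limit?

Top feasible selections:
- 2×A + 3×B + 1×D + 2×E: size 41, value 246
- 2×A + 3×B + 1×C + 2×E: size 47, value 239
Best: 246 pts.

246 pts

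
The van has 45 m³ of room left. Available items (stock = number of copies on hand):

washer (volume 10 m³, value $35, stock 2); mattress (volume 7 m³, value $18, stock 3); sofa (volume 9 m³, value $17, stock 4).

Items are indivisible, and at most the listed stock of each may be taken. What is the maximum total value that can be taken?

Best selections within volume 45 and stock limits:
- 2×washer + 3×mattress: volume 41, value 124
- 2×washer + 2×mattress + 1×sofa: volume 43, value 123
Best: $124.

$124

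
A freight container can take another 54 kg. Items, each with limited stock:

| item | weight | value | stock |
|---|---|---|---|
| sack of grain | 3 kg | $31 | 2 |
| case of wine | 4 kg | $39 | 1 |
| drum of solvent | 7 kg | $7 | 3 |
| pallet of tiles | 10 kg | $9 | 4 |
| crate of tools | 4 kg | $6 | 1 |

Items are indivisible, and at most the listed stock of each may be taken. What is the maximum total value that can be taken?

$143

Best selections within weight 54 and stock limits:
- 2×sack of grain + 1×case of wine + 4×pallet of tiles + 1×crate of tools: weight 54, value 143
- 2×sack of grain + 1×case of wine + 2×drum of solvent + 3×pallet of tiles: weight 54, value 142
Best: $143.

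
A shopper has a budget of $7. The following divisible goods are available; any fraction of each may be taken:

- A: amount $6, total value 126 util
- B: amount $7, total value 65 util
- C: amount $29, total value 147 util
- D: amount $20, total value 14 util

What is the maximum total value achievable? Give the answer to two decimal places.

135.29

Take in order of value per unit:
- A (126/6 per unit): all 6 → value 126, running total 126.00
- B (65/7 per unit): 1 of 7 → value 1×65/7 = 9.2857, running total 135.29
Total 135.29.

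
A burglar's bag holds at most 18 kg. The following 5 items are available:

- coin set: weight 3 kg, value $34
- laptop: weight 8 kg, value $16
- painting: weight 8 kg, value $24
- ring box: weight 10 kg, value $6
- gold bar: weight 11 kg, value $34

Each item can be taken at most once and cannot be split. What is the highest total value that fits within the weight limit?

Check high-value combinations within 18 kg:
- coin set+gold bar: weight 3+11=14, value 34+34=68
- coin set+painting: weight 3+8=11, value 34+24=58
- coin set+laptop: weight 3+8=11, value 34+16=50
- coin set+ring box: weight 3+10=13, value 34+6=40
Best: $68.

$68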